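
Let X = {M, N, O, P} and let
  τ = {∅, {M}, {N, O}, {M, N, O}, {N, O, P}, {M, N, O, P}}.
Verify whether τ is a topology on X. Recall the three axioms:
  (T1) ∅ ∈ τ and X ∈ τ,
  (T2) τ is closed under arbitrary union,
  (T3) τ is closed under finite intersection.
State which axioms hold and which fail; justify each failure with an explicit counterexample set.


τ IS a topology on X.

Axiom (T1): ∅ ∈ τ? Yes; X ∈ τ? Yes.
Axiom (T2/T3): check pairwise unions and intersections of members of τ.
All pairwise intersections and unions checked — each lies in τ. Therefore τ satisfies (T1), (T2), (T3): it IS a topology on X.


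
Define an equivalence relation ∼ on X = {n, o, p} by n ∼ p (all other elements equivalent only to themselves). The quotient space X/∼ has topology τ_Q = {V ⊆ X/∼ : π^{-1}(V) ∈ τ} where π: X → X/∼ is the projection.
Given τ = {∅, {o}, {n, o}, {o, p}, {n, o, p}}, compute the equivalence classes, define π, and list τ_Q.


X/∼ = {[n=p], [o]}; |τ_Q| = 3.

Equivalence classes: [n=p], [o].
Quotient map π: X → X/∼ sends n ↦ [n=p], o ↦ [o], p ↦ [n=p].
For each subset V ⊆ X/∼, compute π^{-1}(V) ⊆ X and check whether π^{-1}(V) ∈ τ. V is open in τ_Q iff π^{-1}(V) ∈ τ.
  V = {}: π^{-1}(V) = ∅ ∈ τ ✓.
  V = {[n=p]}: π^{-1}(V) = {n, p} ∉ τ ✗.
  V = {[o]}: π^{-1}(V) = {o} ∈ τ ✓.
  V = {[n=p], [o]}: π^{-1}(V) = {n, o, p} ∈ τ ✓.
Open sets in the quotient: τ_Q = {{}, {[o]}, {[n=p], [o]}} (3 elements).


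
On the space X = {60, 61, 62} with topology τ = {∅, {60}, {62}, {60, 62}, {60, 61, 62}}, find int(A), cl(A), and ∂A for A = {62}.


int(A) = {62}, cl(A) = {61, 62}, ∂A = {61}.

Closed sets in (X, τ) are complements of opens:
  closed(X, τ) = {∅, {61}, {60, 61}, {61, 62}, {60, 61, 62}}.
int(A) = ⋃ {U ∈ τ : U ⊆ A}. Opens contained in A: ∅, {62}.
Taking the union of these: int(A) = {62}.
cl(A) = ⋂ {C closed : A ⊆ C}. Closed sets containing A: {61, 62}, {60, 61, 62}.
Intersecting these: cl(A) = {61, 62}.
∂A = cl(A) ∖ int(A) = {61, 62} ∖ {62} = {61}.


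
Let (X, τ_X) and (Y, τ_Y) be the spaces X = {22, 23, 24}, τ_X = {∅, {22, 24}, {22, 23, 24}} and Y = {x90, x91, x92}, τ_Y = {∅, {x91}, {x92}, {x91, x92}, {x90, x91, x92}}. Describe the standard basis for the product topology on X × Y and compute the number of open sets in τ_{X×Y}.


Basis B = {∅ × ∅, {22, 24} × {x91}, {22, 24} × {x92}, {22, 23, 24} × {x91}, {22, 23, 24} × {x92}, {22, 24} × {x91, x92}, {22, 24} × {x90, x91, x92}, {22, 23, 24} × {x91, x92}, {22, 23, 24} × {x90, x91, x92}}; |τ_{X×Y}| = 14.

Enumerate products U × V with U ∈ τ_X, V ∈ τ_Y (deduplicated):
  ∅ × ∅ = {} (∅)
  {22, 24} × {x91} = {(22,x91), (24,x91)}
  {22, 24} × {x92} = {(22,x92), (24,x92)}
  {22, 23, 24} × {x91} = {(22,x91), (23,x91), (24,x91)}
  {22, 23, 24} × {x92} = {(22,x92), (23,x92), (24,x92)}
  {22, 24} × {x91, x92} = {(22,x91), (22,x92), (24,x91), (24,x92)}
  {22, 24} × {x90, x91, x92} = {(22,x90), (22,x91), (22,x92), (24,x90), (24,x91), (24,x92)}
  {22, 23, 24} × {x91, x92} = {(22,x91), (22,x92), (23,x91), (23,x92), (24,x91), (24,x92)}
  {22, 23, 24} × {x90, x91, x92} = {(22,x90), (22,x91), (22,x92), (23,x90), (23,x91), (23,x92), (24,x90), (24,x91), (24,x92)}
These 9 distinct sets form the basis B.
Close under arbitrary unions to get τ_{X×Y}; counting gives |τ_{X×Y}| = 14.


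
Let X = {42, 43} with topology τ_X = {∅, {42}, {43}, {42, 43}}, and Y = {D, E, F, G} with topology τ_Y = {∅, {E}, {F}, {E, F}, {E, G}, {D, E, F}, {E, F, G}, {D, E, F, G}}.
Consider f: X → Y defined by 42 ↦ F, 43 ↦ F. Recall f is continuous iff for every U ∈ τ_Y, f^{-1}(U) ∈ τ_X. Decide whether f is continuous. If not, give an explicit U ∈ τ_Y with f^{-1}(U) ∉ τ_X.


f IS continuous.

Compute f^{-1}(U) for each U ∈ τ_Y:
  U = ∅: f^{-1}(U) = ∅ ∈ τ_X ✓.
  U = {E}: f^{-1}(U) = ∅ ∈ τ_X ✓.
  U = {F}: f^{-1}(U) = {42, 43} ∈ τ_X ✓.
  U = {E, F}: f^{-1}(U) = {42, 43} ∈ τ_X ✓.
  U = {E, G}: f^{-1}(U) = ∅ ∈ τ_X ✓.
  U = {D, E, F}: f^{-1}(U) = {42, 43} ∈ τ_X ✓.
  U = {E, F, G}: f^{-1}(U) = {42, 43} ∈ τ_X ✓.
  U = {D, E, F, G}: f^{-1}(U) = {42, 43} ∈ τ_X ✓.
Every preimage lies in τ_X, so f IS continuous.


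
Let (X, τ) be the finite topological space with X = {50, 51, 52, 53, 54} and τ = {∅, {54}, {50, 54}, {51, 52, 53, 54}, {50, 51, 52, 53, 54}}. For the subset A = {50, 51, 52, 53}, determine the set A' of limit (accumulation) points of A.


A' = {51, 52, 53}

For each x ∈ X, list the open sets U ∈ τ with x ∈ U, then check whether U ∩ (A ∖ {x}) ≠ ∅ for every such U.
  x = 50: open {50, 54} ∋ x has {50, 54} ∩ (A ∖ {50}) = ∅, so x is NOT a limit point.
  x = 51: opens ∋ x are {51, 52, 53, 54}, {50, 51, 52, 53, 54}; each meets A ∖ {51}, so x IS a limit point.
  x = 52: opens ∋ x are {51, 52, 53, 54}, {50, 51, 52, 53, 54}; each meets A ∖ {52}, so x IS a limit point.
  x = 53: opens ∋ x are {51, 52, 53, 54}, {50, 51, 52, 53, 54}; each meets A ∖ {53}, so x IS a limit point.
  x = 54: open {54} ∋ x has {54} ∩ (A ∖ {54}) = ∅, so x is NOT a limit point.
Collecting: A' = {51, 52, 53}.


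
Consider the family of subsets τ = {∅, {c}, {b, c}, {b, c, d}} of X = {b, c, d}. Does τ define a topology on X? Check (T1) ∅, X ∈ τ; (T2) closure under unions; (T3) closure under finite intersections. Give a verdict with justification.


τ IS a topology on X.

Axiom (T1): ∅ ∈ τ? Yes; X ∈ τ? Yes.
Axiom (T2/T3): check pairwise unions and intersections of members of τ.
All pairwise intersections and unions checked — each lies in τ. Therefore τ satisfies (T1), (T2), (T3): it IS a topology on X.


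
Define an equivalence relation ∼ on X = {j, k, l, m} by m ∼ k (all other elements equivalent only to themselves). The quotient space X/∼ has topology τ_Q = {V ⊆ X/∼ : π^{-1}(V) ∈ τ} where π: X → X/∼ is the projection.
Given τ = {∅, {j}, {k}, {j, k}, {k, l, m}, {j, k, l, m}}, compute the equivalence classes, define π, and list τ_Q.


X/∼ = {[j], [k=m], [l]}; |τ_Q| = 4.

Equivalence classes: [j], [k=m], [l].
Quotient map π: X → X/∼ sends j ↦ [j], k ↦ [k=m], l ↦ [l], m ↦ [k=m].
For each subset V ⊆ X/∼, compute π^{-1}(V) ⊆ X and check whether π^{-1}(V) ∈ τ. V is open in τ_Q iff π^{-1}(V) ∈ τ.
  V = {}: π^{-1}(V) = ∅ ∈ τ ✓.
  V = {[j]}: π^{-1}(V) = {j} ∈ τ ✓.
  V = {[k=m]}: π^{-1}(V) = {k, m} ∉ τ ✗.
  V = {[j], [k=m]}: π^{-1}(V) = {j, k, m} ∉ τ ✗.
  V = {[l]}: π^{-1}(V) = {l} ∉ τ ✗.
  V = {[j], [l]}: π^{-1}(V) = {j, l} ∉ τ ✗.
  V = {[k=m], [l]}: π^{-1}(V) = {k, l, m} ∈ τ ✓.
  V = {[j], [k=m], [l]}: π^{-1}(V) = {j, k, l, m} ∈ τ ✓.
Open sets in the quotient: τ_Q = {{}, {[j]}, {[k=m], [l]}, {[j], [k=m], [l]}} (4 elements).


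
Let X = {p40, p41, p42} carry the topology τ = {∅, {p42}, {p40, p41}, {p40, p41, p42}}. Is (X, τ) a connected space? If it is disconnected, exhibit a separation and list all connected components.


(X, τ) is disconnected; components = [{p42}, {p40, p41}].

Find clopen sets (U ∈ τ with X ∖ U ∈ τ):
  U = ∅, X ∖ U = {p40, p41, p42} — both open, so U is clopen.
  U = {p42}, X ∖ U = {p40, p41} — both open, so U is clopen.
  U = {p40, p41}, X ∖ U = {p42} — both open, so U is clopen.
  U = {p40, p41, p42}, X ∖ U = ∅ — both open, so U is clopen.
Nontrivial clopen(s) exist: e.g. {p40, p41}. So (X, τ) is disconnected.
Compute connected components by grouping points that agree on all clopens:
  component: {p42}
  component: {p40, p41}


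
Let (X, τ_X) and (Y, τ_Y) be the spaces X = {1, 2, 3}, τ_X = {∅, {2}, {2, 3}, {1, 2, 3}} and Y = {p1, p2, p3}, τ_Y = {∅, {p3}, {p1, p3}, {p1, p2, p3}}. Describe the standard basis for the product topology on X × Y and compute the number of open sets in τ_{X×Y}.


Basis B = {∅ × ∅, {2} × {p3}, {2} × {p1, p3}, {2, 3} × {p3}, {1, 2, 3} × {p3}, {2} × {p1, p2, p3}, {2, 3} × {p1, p3}, {1, 2, 3} × {p1, p3}, {2, 3} × {p1, p2, p3}, {1, 2, 3} × {p1, p2, p3}}; |τ_{X×Y}| = 20.

Enumerate products U × V with U ∈ τ_X, V ∈ τ_Y (deduplicated):
  ∅ × ∅ = {} (∅)
  {2} × {p3} = {(2,p3)}
  {2} × {p1, p3} = {(2,p1), (2,p3)}
  {2, 3} × {p3} = {(2,p3), (3,p3)}
  {1, 2, 3} × {p3} = {(1,p3), (2,p3), (3,p3)}
  {2} × {p1, p2, p3} = {(2,p1), (2,p2), (2,p3)}
  {2, 3} × {p1, p3} = {(2,p1), (2,p3), (3,p1), (3,p3)}
  {1, 2, 3} × {p1, p3} = {(1,p1), (1,p3), (2,p1), (2,p3), (3,p1), (3,p3)}
  {2, 3} × {p1, p2, p3} = {(2,p1), (2,p2), (2,p3), (3,p1), (3,p2), (3,p3)}
  {1, 2, 3} × {p1, p2, p3} = {(1,p1), (1,p2), (1,p3), (2,p1), (2,p2), (2,p3), (3,p1), (3,p2), (3,p3)}
These 10 distinct sets form the basis B.
Close under arbitrary unions to get τ_{X×Y}; counting gives |τ_{X×Y}| = 20.


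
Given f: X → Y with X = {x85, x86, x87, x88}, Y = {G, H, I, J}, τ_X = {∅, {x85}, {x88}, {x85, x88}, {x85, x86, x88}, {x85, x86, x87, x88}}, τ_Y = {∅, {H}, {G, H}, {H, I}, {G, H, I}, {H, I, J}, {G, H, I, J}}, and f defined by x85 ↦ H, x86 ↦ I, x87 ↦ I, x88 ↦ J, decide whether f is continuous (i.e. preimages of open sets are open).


f is NOT continuous.

Compute f^{-1}(U) for each U ∈ τ_Y:
  U = ∅: f^{-1}(U) = ∅ ∈ τ_X ✓.
  U = {H}: f^{-1}(U) = {x85} ∈ τ_X ✓.
  U = {G, H}: f^{-1}(U) = {x85} ∈ τ_X ✓.
  U = {H, I}: f^{-1}(U) = {x85, x86, x87} ∉ τ_X ✗.
  U = {G, H, I}: f^{-1}(U) = {x85, x86, x87} ∉ τ_X ✗.
  U = {H, I, J}: f^{-1}(U) = {x85, x86, x87, x88} ∈ τ_X ✓.
  U = {G, H, I, J}: f^{-1}(U) = {x85, x86, x87, x88} ∈ τ_X ✓.
Found U = {H, I} with f^{-1}(U) = {x85, x86, x87} not in τ_X. Therefore f is NOT continuous.


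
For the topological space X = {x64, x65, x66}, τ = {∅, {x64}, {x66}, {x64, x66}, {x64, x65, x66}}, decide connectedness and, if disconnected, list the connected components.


(X, τ) is connected.

Find clopen sets (U ∈ τ with X ∖ U ∈ τ):
  U = ∅, X ∖ U = {x64, x65, x66} — both open, so U is clopen.
  U = {x64, x65, x66}, X ∖ U = ∅ — both open, so U is clopen.
Only trivial clopens (∅ and X) exist, so (X, τ) is connected.
Compute connected components by grouping points that agree on all clopens:
  component: {x64, x65, x66}


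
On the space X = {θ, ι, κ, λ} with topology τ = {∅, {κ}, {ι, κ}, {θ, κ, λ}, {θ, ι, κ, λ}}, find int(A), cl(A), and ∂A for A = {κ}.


int(A) = {κ}, cl(A) = {θ, ι, κ, λ}, ∂A = {θ, ι, λ}.

Closed sets in (X, τ) are complements of opens:
  closed(X, τ) = {∅, {ι}, {θ, λ}, {θ, ι, λ}, {θ, ι, κ, λ}}.
int(A) = ⋃ {U ∈ τ : U ⊆ A}. Opens contained in A: ∅, {κ}.
Taking the union of these: int(A) = {κ}.
cl(A) = ⋂ {C closed : A ⊆ C}. Closed sets containing A: {θ, ι, κ, λ}.
Intersecting these: cl(A) = {θ, ι, κ, λ}.
∂A = cl(A) ∖ int(A) = {θ, ι, κ, λ} ∖ {κ} = {θ, ι, λ}.


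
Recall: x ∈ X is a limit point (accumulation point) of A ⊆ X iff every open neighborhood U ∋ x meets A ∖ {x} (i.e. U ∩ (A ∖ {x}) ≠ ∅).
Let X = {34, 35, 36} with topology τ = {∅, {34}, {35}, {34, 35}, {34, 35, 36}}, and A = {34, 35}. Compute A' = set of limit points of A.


A' = {36}

For each x ∈ X, list the open sets U ∈ τ with x ∈ U, then check whether U ∩ (A ∖ {x}) ≠ ∅ for every such U.
  x = 34: open {34} ∋ x has {34} ∩ (A ∖ {34}) = ∅, so x is NOT a limit point.
  x = 35: open {35} ∋ x has {35} ∩ (A ∖ {35}) = ∅, so x is NOT a limit point.
  x = 36: opens ∋ x are {34, 35, 36}; each meets A ∖ {36}, so x IS a limit point.
Collecting: A' = {36}.


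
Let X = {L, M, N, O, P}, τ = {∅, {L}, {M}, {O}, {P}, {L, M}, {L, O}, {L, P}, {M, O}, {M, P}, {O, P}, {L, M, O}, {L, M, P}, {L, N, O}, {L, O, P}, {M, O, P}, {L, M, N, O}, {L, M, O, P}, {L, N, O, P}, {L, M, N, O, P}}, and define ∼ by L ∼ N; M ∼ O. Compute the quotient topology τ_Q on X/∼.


X/∼ = {[L=N], [M=O], [P]}; |τ_Q| = 6.

Equivalence classes: [L=N], [M=O], [P].
Quotient map π: X → X/∼ sends L ↦ [L=N], M ↦ [M=O], N ↦ [L=N], O ↦ [M=O], P ↦ [P].
For each subset V ⊆ X/∼, compute π^{-1}(V) ⊆ X and check whether π^{-1}(V) ∈ τ. V is open in τ_Q iff π^{-1}(V) ∈ τ.
  V = {}: π^{-1}(V) = ∅ ∈ τ ✓.
  V = {[L=N]}: π^{-1}(V) = {L, N} ∉ τ ✗.
  V = {[M=O]}: π^{-1}(V) = {M, O} ∈ τ ✓.
  V = {[L=N], [M=O]}: π^{-1}(V) = {L, M, N, O} ∈ τ ✓.
  V = {[P]}: π^{-1}(V) = {P} ∈ τ ✓.
  V = {[L=N], [P]}: π^{-1}(V) = {L, N, P} ∉ τ ✗.
  V = {[M=O], [P]}: π^{-1}(V) = {M, O, P} ∈ τ ✓.
  V = {[L=N], [M=O], [P]}: π^{-1}(V) = {L, M, N, O, P} ∈ τ ✓.
Open sets in the quotient: τ_Q = {{}, {[M=O]}, {[L=N], [M=O]}, {[P]}, {[M=O], [P]}, {[L=N], [M=O], [P]}} (6 elements).


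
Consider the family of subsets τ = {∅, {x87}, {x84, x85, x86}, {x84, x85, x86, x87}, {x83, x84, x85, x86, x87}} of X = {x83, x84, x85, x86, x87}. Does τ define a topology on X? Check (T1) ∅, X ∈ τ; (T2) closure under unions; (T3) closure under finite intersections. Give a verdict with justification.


τ IS a topology on X.

Axiom (T1): ∅ ∈ τ? Yes; X ∈ τ? Yes.
Axiom (T2/T3): check pairwise unions and intersections of members of τ.
All pairwise intersections and unions checked — each lies in τ. Therefore τ satisfies (T1), (T2), (T3): it IS a topology on X.


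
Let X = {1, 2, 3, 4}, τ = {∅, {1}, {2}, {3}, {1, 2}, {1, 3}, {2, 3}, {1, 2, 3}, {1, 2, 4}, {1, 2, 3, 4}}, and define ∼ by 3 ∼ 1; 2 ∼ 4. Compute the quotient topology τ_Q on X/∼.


X/∼ = {[1=3], [2=4]}; |τ_Q| = 3.

Equivalence classes: [1=3], [2=4].
Quotient map π: X → X/∼ sends 1 ↦ [1=3], 2 ↦ [2=4], 3 ↦ [1=3], 4 ↦ [2=4].
For each subset V ⊆ X/∼, compute π^{-1}(V) ⊆ X and check whether π^{-1}(V) ∈ τ. V is open in τ_Q iff π^{-1}(V) ∈ τ.
  V = {}: π^{-1}(V) = ∅ ∈ τ ✓.
  V = {[1=3]}: π^{-1}(V) = {1, 3} ∈ τ ✓.
  V = {[2=4]}: π^{-1}(V) = {2, 4} ∉ τ ✗.
  V = {[1=3], [2=4]}: π^{-1}(V) = {1, 2, 3, 4} ∈ τ ✓.
Open sets in the quotient: τ_Q = {{}, {[1=3]}, {[1=3], [2=4]}} (3 elements).


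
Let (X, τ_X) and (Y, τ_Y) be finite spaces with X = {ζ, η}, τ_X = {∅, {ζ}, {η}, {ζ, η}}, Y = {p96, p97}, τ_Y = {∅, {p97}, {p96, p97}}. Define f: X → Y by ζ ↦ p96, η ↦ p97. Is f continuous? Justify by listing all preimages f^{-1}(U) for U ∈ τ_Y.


f IS continuous.

Compute f^{-1}(U) for each U ∈ τ_Y:
  U = ∅: f^{-1}(U) = ∅ ∈ τ_X ✓.
  U = {p97}: f^{-1}(U) = {η} ∈ τ_X ✓.
  U = {p96, p97}: f^{-1}(U) = {ζ, η} ∈ τ_X ✓.
Every preimage lies in τ_X, so f IS continuous.


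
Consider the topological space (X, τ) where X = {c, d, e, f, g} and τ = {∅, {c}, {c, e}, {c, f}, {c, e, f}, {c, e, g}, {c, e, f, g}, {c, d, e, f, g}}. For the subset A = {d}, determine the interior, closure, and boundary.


int(A) = ∅, cl(A) = {d}, ∂A = {d}.

Closed sets in (X, τ) are complements of opens:
  closed(X, τ) = {∅, {d}, {d, f}, {d, g}, {d, e, g}, {d, f, g}, {d, e, f, g}, {c, d, e, f, g}}.
int(A) = ⋃ {U ∈ τ : U ⊆ A}. Opens contained in A: ∅.
Taking the union of these: int(A) = ∅.
cl(A) = ⋂ {C closed : A ⊆ C}. Closed sets containing A: {d}, {d, f}, {d, g}, {d, e, g}, {d, f, g}, {d, e, f, g}, {c, d, e, f, g}.
Intersecting these: cl(A) = {d}.
∂A = cl(A) ∖ int(A) = {d} ∖ ∅ = {d}.


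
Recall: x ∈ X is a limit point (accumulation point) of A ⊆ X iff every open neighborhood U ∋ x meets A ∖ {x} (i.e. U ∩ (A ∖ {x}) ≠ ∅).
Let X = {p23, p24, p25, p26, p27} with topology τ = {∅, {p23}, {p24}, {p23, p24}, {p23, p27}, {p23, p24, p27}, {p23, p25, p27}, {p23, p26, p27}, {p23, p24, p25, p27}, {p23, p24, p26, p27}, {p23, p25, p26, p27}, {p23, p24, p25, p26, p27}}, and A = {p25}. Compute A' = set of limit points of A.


A' = ∅

For each x ∈ X, list the open sets U ∈ τ with x ∈ U, then check whether U ∩ (A ∖ {x}) ≠ ∅ for every such U.
  x = p23: open {p23} ∋ x has {p23} ∩ (A ∖ {p23}) = ∅, so x is NOT a limit point.
  x = p24: open {p24} ∋ x has {p24} ∩ (A ∖ {p24}) = ∅, so x is NOT a limit point.
  x = p25: open {p23, p25, p27} ∋ x has {p23, p25, p27} ∩ (A ∖ {p25}) = ∅, so x is NOT a limit point.
  x = p26: open {p23, p26, p27} ∋ x has {p23, p26, p27} ∩ (A ∖ {p26}) = ∅, so x is NOT a limit point.
  x = p27: open {p23, p27} ∋ x has {p23, p27} ∩ (A ∖ {p27}) = ∅, so x is NOT a limit point.
Collecting: A' = ∅.


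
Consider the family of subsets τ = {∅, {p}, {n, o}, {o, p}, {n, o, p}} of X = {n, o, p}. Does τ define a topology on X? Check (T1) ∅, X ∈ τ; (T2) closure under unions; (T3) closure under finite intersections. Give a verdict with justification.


τ is NOT a topology on X.

Axiom (T1): ∅ ∈ τ? Yes; X ∈ τ? Yes.
Axiom (T2/T3): check pairwise unions and intersections of members of τ.
Counterexample for (T3): {n, o} ∩ {o, p} = {o} ∉ τ. Therefore τ is NOT a topology.


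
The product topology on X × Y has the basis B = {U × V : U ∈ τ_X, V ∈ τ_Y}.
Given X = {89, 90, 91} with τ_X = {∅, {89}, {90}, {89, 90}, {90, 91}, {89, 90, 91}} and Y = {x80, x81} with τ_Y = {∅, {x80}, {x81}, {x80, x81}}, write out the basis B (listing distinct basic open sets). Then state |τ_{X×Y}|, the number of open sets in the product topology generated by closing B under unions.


Basis B = {∅ × ∅, {89} × {x80}, {89} × {x81}, {90} × {x80}, {90} × {x81}, {89} × {x80, x81}, {89, 90} × {x80}, {89, 90} × {x81}, {90} × {x80, x81}, {90, 91} × {x80}, {90, 91} × {x81}, {89, 90, 91} × {x80}, {89, 90, 91} × {x81}, {89, 90} × {x80, x81}, {90, 91} × {x80, x81}, {89, 90, 91} × {x80, x81}}; |τ_{X×Y}| = 36.

Enumerate products U × V with U ∈ τ_X, V ∈ τ_Y (deduplicated):
  ∅ × ∅ = {} (∅)
  {89} × {x80} = {(89,x80)}
  {89} × {x81} = {(89,x81)}
  {90} × {x80} = {(90,x80)}
  {90} × {x81} = {(90,x81)}
  {89} × {x80, x81} = {(89,x80), (89,x81)}
  {89, 90} × {x80} = {(89,x80), (90,x80)}
  {89, 90} × {x81} = {(89,x81), (90,x81)}
  {90} × {x80, x81} = {(90,x80), (90,x81)}
  {90, 91} × {x80} = {(90,x80), (91,x80)}
  {90, 91} × {x81} = {(90,x81), (91,x81)}
  {89, 90, 91} × {x80} = {(89,x80), (90,x80), (91,x80)}
  {89, 90, 91} × {x81} = {(89,x81), (90,x81), (91,x81)}
  {89, 90} × {x80, x81} = {(89,x80), (89,x81), (90,x80), (90,x81)}
  {90, 91} × {x80, x81} = {(90,x80), (90,x81), (91,x80), (91,x81)}
  {89, 90, 91} × {x80, x81} = {(89,x80), (89,x81), (90,x80), (90,x81), (91,x80), (91,x81)}
These 16 distinct sets form the basis B.
Close under arbitrary unions to get τ_{X×Y}; counting gives |τ_{X×Y}| = 36.


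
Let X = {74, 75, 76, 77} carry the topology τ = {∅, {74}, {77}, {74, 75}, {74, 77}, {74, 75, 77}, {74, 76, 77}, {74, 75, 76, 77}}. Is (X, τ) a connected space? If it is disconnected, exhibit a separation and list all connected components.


(X, τ) is connected.

Find clopen sets (U ∈ τ with X ∖ U ∈ τ):
  U = ∅, X ∖ U = {74, 75, 76, 77} — both open, so U is clopen.
  U = {74, 75, 76, 77}, X ∖ U = ∅ — both open, so U is clopen.
Only trivial clopens (∅ and X) exist, so (X, τ) is connected.
Compute connected components by grouping points that agree on all clopens:
  component: {74, 75, 76, 77}


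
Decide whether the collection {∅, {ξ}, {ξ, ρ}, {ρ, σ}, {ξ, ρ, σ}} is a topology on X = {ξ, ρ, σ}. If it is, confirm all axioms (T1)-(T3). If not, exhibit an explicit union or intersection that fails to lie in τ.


τ is NOT a topology on X.

Axiom (T1): ∅ ∈ τ? Yes; X ∈ τ? Yes.
Axiom (T2/T3): check pairwise unions and intersections of members of τ.
Counterexample for (T3): {ξ, ρ} ∩ {ρ, σ} = {ρ} ∉ τ. Therefore τ is NOT a topology.


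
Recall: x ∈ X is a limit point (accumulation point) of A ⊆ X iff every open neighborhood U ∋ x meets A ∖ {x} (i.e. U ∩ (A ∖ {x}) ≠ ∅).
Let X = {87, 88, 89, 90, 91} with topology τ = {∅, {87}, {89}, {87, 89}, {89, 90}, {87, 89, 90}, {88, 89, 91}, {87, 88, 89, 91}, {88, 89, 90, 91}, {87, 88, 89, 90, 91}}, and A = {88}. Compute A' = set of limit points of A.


A' = {91}

For each x ∈ X, list the open sets U ∈ τ with x ∈ U, then check whether U ∩ (A ∖ {x}) ≠ ∅ for every such U.
  x = 87: open {87} ∋ x has {87} ∩ (A ∖ {87}) = ∅, so x is NOT a limit point.
  x = 88: open {88, 89, 91} ∋ x has {88, 89, 91} ∩ (A ∖ {88}) = ∅, so x is NOT a limit point.
  x = 89: open {89} ∋ x has {89} ∩ (A ∖ {89}) = ∅, so x is NOT a limit point.
  x = 90: open {89, 90} ∋ x has {89, 90} ∩ (A ∖ {90}) = ∅, so x is NOT a limit point.
  x = 91: opens ∋ x are {88, 89, 91}, {87, 88, 89, 91}, {88, 89, 90, 91}, {87, 88, 89, 90, 91}; each meets A ∖ {91}, so x IS a limit point.
Collecting: A' = {91}.


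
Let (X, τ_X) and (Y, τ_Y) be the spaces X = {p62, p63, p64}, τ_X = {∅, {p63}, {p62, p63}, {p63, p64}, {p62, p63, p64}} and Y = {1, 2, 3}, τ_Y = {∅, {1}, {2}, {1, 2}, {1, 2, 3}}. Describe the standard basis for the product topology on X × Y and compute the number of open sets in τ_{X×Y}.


Basis B = {∅ × ∅, {p63} × {1}, {p63} × {2}, {p62, p63} × {1}, {p62, p63} × {2}, {p63} × {1, 2}, {p63, p64} × {1}, {p63, p64} × {2}, {p62, p63, p64} × {1}, {p62, p63, p64} × {2}, {p63} × {1, 2, 3}, {p62, p63} × {1, 2}, {p63, p64} × {1, 2}, {p62, p63} × {1, 2, 3}, {p62, p63, p64} × {1, 2}, {p63, p64} × {1, 2, 3}, {p62, p63, p64} × {1, 2, 3}}; |τ_{X×Y}| = 50.

Enumerate products U × V with U ∈ τ_X, V ∈ τ_Y (deduplicated):
  ∅ × ∅ = {} (∅)
  {p63} × {1} = {(p63,1)}
  {p63} × {2} = {(p63,2)}
  {p62, p63} × {1} = {(p62,1), (p63,1)}
  {p62, p63} × {2} = {(p62,2), (p63,2)}
  {p63} × {1, 2} = {(p63,1), (p63,2)}
  {p63, p64} × {1} = {(p63,1), (p64,1)}
  {p63, p64} × {2} = {(p63,2), (p64,2)}
  {p62, p63, p64} × {1} = {(p62,1), (p63,1), (p64,1)}
  {p62, p63, p64} × {2} = {(p62,2), (p63,2), (p64,2)}
  {p63} × {1, 2, 3} = {(p63,1), (p63,2), (p63,3)}
  {p62, p63} × {1, 2} = {(p62,1), (p62,2), (p63,1), (p63,2)}
  {p63, p64} × {1, 2} = {(p63,1), (p63,2), (p64,1), (p64,2)}
  {p62, p63} × {1, 2, 3} = {(p62,1), (p62,2), (p62,3), (p63,1), (p63,2), (p63,3)}
  {p62, p63, p64} × {1, 2} = {(p62,1), (p62,2), (p63,1), (p63,2), (p64,1), (p64,2)}
  {p63, p64} × {1, 2, 3} = {(p63,1), (p63,2), (p63,3), (p64,1), (p64,2), (p64,3)}
  {p62, p63, p64} × {1, 2, 3} = {(p62,1), (p62,2), (p62,3), (p63,1), (p63,2), (p63,3), (p64,1), (p64,2), (p64,3)}
These 17 distinct sets form the basis B.
Close under arbitrary unions to get τ_{X×Y}; counting gives |τ_{X×Y}| = 50.


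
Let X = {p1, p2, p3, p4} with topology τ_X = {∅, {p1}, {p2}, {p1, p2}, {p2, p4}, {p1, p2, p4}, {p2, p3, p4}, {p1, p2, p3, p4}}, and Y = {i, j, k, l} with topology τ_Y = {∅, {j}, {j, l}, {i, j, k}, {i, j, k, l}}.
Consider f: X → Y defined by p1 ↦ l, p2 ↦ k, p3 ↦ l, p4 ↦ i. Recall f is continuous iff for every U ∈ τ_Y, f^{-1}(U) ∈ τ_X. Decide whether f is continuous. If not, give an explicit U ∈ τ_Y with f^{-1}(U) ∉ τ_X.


f is NOT continuous.

Compute f^{-1}(U) for each U ∈ τ_Y:
  U = ∅: f^{-1}(U) = ∅ ∈ τ_X ✓.
  U = {j}: f^{-1}(U) = ∅ ∈ τ_X ✓.
  U = {j, l}: f^{-1}(U) = {p1, p3} ∉ τ_X ✗.
  U = {i, j, k}: f^{-1}(U) = {p2, p4} ∈ τ_X ✓.
  U = {i, j, k, l}: f^{-1}(U) = {p1, p2, p3, p4} ∈ τ_X ✓.
Found U = {j, l} with f^{-1}(U) = {p1, p3} not in τ_X. Therefore f is NOT continuous.


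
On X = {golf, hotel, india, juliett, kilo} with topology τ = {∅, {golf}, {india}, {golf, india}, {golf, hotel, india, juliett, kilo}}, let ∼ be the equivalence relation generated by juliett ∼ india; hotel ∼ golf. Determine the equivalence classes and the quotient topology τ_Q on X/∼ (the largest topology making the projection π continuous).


X/∼ = {[golf=hotel], [india=juliett], [kilo]}; |τ_Q| = 2.

Equivalence classes: [golf=hotel], [india=juliett], [kilo].
Quotient map π: X → X/∼ sends golf ↦ [golf=hotel], hotel ↦ [golf=hotel], india ↦ [india=juliett], juliett ↦ [india=juliett], kilo ↦ [kilo].
For each subset V ⊆ X/∼, compute π^{-1}(V) ⊆ X and check whether π^{-1}(V) ∈ τ. V is open in τ_Q iff π^{-1}(V) ∈ τ.
  V = {}: π^{-1}(V) = ∅ ∈ τ ✓.
  V = {[golf=hotel]}: π^{-1}(V) = {golf, hotel} ∉ τ ✗.
  V = {[india=juliett]}: π^{-1}(V) = {india, juliett} ∉ τ ✗.
  V = {[golf=hotel], [india=juliett]}: π^{-1}(V) = {golf, hotel, india, juliett} ∉ τ ✗.
  V = {[kilo]}: π^{-1}(V) = {kilo} ∉ τ ✗.
  V = {[golf=hotel], [kilo]}: π^{-1}(V) = {golf, hotel, kilo} ∉ τ ✗.
  V = {[india=juliett], [kilo]}: π^{-1}(V) = {india, juliett, kilo} ∉ τ ✗.
  V = {[golf=hotel], [india=juliett], [kilo]}: π^{-1}(V) = {golf, hotel, india, juliett, kilo} ∈ τ ✓.
Open sets in the quotient: τ_Q = {{}, {[golf=hotel], [india=juliett], [kilo]}} (2 elements).


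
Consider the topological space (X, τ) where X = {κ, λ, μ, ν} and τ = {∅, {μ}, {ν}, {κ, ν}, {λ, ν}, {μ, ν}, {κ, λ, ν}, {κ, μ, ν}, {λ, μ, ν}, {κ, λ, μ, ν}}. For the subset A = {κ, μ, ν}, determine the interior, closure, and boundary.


int(A) = {κ, μ, ν}, cl(A) = {κ, λ, μ, ν}, ∂A = {λ}.

Closed sets in (X, τ) are complements of opens:
  closed(X, τ) = {∅, {κ}, {λ}, {μ}, {κ, λ}, {κ, μ}, {λ, μ}, {κ, λ, μ}, {κ, λ, ν}, {κ, λ, μ, ν}}.
int(A) = ⋃ {U ∈ τ : U ⊆ A}. Opens contained in A: ∅, {μ}, {ν}, {κ, ν}, {μ, ν}, {κ, μ, ν}.
Taking the union of these: int(A) = {κ, μ, ν}.
cl(A) = ⋂ {C closed : A ⊆ C}. Closed sets containing A: {κ, λ, μ, ν}.
Intersecting these: cl(A) = {κ, λ, μ, ν}.
∂A = cl(A) ∖ int(A) = {κ, λ, μ, ν} ∖ {κ, μ, ν} = {λ}.


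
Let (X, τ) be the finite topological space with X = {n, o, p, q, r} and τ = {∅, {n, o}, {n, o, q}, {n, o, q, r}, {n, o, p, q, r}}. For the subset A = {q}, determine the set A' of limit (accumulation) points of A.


A' = {p, r}

For each x ∈ X, list the open sets U ∈ τ with x ∈ U, then check whether U ∩ (A ∖ {x}) ≠ ∅ for every such U.
  x = n: open {n, o} ∋ x has {n, o} ∩ (A ∖ {n}) = ∅, so x is NOT a limit point.
  x = o: open {n, o} ∋ x has {n, o} ∩ (A ∖ {o}) = ∅, so x is NOT a limit point.
  x = p: opens ∋ x are {n, o, p, q, r}; each meets A ∖ {p}, so x IS a limit point.
  x = q: open {n, o, q} ∋ x has {n, o, q} ∩ (A ∖ {q}) = ∅, so x is NOT a limit point.
  x = r: opens ∋ x are {n, o, q, r}, {n, o, p, q, r}; each meets A ∖ {r}, so x IS a limit point.
Collecting: A' = {p, r}.


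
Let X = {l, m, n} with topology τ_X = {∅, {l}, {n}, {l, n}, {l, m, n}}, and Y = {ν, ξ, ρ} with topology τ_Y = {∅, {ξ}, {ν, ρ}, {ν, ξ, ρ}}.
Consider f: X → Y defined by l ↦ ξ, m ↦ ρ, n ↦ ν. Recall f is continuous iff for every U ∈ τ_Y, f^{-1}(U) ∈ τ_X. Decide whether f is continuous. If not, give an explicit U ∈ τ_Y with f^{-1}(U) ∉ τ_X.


f is NOT continuous.

Compute f^{-1}(U) for each U ∈ τ_Y:
  U = ∅: f^{-1}(U) = ∅ ∈ τ_X ✓.
  U = {ξ}: f^{-1}(U) = {l} ∈ τ_X ✓.
  U = {ν, ρ}: f^{-1}(U) = {m, n} ∉ τ_X ✗.
  U = {ν, ξ, ρ}: f^{-1}(U) = {l, m, n} ∈ τ_X ✓.
Found U = {ν, ρ} with f^{-1}(U) = {m, n} not in τ_X. Therefore f is NOT continuous.


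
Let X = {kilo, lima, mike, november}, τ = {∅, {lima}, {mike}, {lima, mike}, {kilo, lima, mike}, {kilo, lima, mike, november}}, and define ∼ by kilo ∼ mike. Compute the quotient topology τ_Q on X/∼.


X/∼ = {[kilo=mike], [lima], [november]}; |τ_Q| = 4.

Equivalence classes: [kilo=mike], [lima], [november].
Quotient map π: X → X/∼ sends kilo ↦ [kilo=mike], lima ↦ [lima], mike ↦ [kilo=mike], november ↦ [november].
For each subset V ⊆ X/∼, compute π^{-1}(V) ⊆ X and check whether π^{-1}(V) ∈ τ. V is open in τ_Q iff π^{-1}(V) ∈ τ.
  V = {}: π^{-1}(V) = ∅ ∈ τ ✓.
  V = {[kilo=mike]}: π^{-1}(V) = {kilo, mike} ∉ τ ✗.
  V = {[lima]}: π^{-1}(V) = {lima} ∈ τ ✓.
  V = {[kilo=mike], [lima]}: π^{-1}(V) = {kilo, lima, mike} ∈ τ ✓.
  V = {[november]}: π^{-1}(V) = {november} ∉ τ ✗.
  V = {[kilo=mike], [november]}: π^{-1}(V) = {kilo, mike, november} ∉ τ ✗.
  V = {[lima], [november]}: π^{-1}(V) = {lima, november} ∉ τ ✗.
  V = {[kilo=mike], [lima], [november]}: π^{-1}(V) = {kilo, lima, mike, november} ∈ τ ✓.
Open sets in the quotient: τ_Q = {{}, {[lima]}, {[kilo=mike], [lima]}, {[kilo=mike], [lima], [november]}} (4 elements).


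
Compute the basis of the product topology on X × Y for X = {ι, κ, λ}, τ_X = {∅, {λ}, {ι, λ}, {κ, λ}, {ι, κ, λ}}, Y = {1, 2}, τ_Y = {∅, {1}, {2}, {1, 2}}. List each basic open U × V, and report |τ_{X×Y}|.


Basis B = {∅ × ∅, {λ} × {1}, {λ} × {2}, {ι, λ} × {1}, {ι, λ} × {2}, {κ, λ} × {1}, {κ, λ} × {2}, {λ} × {1, 2}, {ι, κ, λ} × {1}, {ι, κ, λ} × {2}, {ι, λ} × {1, 2}, {κ, λ} × {1, 2}, {ι, κ, λ} × {1, 2}}; |τ_{X×Y}| = 25.

Enumerate products U × V with U ∈ τ_X, V ∈ τ_Y (deduplicated):
  ∅ × ∅ = {} (∅)
  {λ} × {1} = {(λ,1)}
  {λ} × {2} = {(λ,2)}
  {ι, λ} × {1} = {(ι,1), (λ,1)}
  {ι, λ} × {2} = {(ι,2), (λ,2)}
  {κ, λ} × {1} = {(κ,1), (λ,1)}
  {κ, λ} × {2} = {(κ,2), (λ,2)}
  {λ} × {1, 2} = {(λ,1), (λ,2)}
  {ι, κ, λ} × {1} = {(ι,1), (κ,1), (λ,1)}
  {ι, κ, λ} × {2} = {(ι,2), (κ,2), (λ,2)}
  {ι, λ} × {1, 2} = {(ι,1), (ι,2), (λ,1), (λ,2)}
  {κ, λ} × {1, 2} = {(κ,1), (κ,2), (λ,1), (λ,2)}
  {ι, κ, λ} × {1, 2} = {(ι,1), (ι,2), (κ,1), (κ,2), (λ,1), (λ,2)}
These 13 distinct sets form the basis B.
Close under arbitrary unions to get τ_{X×Y}; counting gives |τ_{X×Y}| = 25.


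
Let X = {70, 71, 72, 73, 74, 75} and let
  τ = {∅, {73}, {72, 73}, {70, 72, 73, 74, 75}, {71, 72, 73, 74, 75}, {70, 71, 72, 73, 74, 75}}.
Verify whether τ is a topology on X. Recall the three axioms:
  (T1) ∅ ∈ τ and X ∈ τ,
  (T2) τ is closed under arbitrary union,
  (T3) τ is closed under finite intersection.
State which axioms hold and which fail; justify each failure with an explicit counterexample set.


τ is NOT a topology on X.

Axiom (T1): ∅ ∈ τ? Yes; X ∈ τ? Yes.
Axiom (T2/T3): check pairwise unions and intersections of members of τ.
Counterexample for (T3): {70, 72, 73, 74, 75} ∩ {71, 72, 73, 74, 75} = {72, 73, 74, 75} ∉ τ. Therefore τ is NOT a topology.


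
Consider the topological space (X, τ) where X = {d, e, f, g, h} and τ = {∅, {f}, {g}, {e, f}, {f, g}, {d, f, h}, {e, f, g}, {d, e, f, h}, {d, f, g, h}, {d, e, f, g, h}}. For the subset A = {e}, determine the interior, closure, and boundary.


int(A) = ∅, cl(A) = {e}, ∂A = {e}.

Closed sets in (X, τ) are complements of opens:
  closed(X, τ) = {∅, {e}, {g}, {d, h}, {e, g}, {d, e, h}, {d, g, h}, {d, e, f, h}, {d, e, g, h}, {d, e, f, g, h}}.
int(A) = ⋃ {U ∈ τ : U ⊆ A}. Opens contained in A: ∅.
Taking the union of these: int(A) = ∅.
cl(A) = ⋂ {C closed : A ⊆ C}. Closed sets containing A: {e}, {e, g}, {d, e, h}, {d, e, f, h}, {d, e, g, h}, {d, e, f, g, h}.
Intersecting these: cl(A) = {e}.
∂A = cl(A) ∖ int(A) = {e} ∖ ∅ = {e}.


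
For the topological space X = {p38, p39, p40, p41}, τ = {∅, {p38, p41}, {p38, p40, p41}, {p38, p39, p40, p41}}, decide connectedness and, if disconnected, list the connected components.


(X, τ) is connected.

Find clopen sets (U ∈ τ with X ∖ U ∈ τ):
  U = ∅, X ∖ U = {p38, p39, p40, p41} — both open, so U is clopen.
  U = {p38, p39, p40, p41}, X ∖ U = ∅ — both open, so U is clopen.
Only trivial clopens (∅ and X) exist, so (X, τ) is connected.
Compute connected components by grouping points that agree on all clopens:
  component: {p38, p39, p40, p41}


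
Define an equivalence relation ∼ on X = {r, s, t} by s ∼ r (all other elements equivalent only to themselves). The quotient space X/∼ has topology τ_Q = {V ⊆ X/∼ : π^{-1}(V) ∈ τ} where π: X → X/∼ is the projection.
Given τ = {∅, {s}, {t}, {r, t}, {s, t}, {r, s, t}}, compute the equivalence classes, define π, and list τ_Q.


X/∼ = {[r=s], [t]}; |τ_Q| = 3.

Equivalence classes: [r=s], [t].
Quotient map π: X → X/∼ sends r ↦ [r=s], s ↦ [r=s], t ↦ [t].
For each subset V ⊆ X/∼, compute π^{-1}(V) ⊆ X and check whether π^{-1}(V) ∈ τ. V is open in τ_Q iff π^{-1}(V) ∈ τ.
  V = {}: π^{-1}(V) = ∅ ∈ τ ✓.
  V = {[r=s]}: π^{-1}(V) = {r, s} ∉ τ ✗.
  V = {[t]}: π^{-1}(V) = {t} ∈ τ ✓.
  V = {[r=s], [t]}: π^{-1}(V) = {r, s, t} ∈ τ ✓.
Open sets in the quotient: τ_Q = {{}, {[t]}, {[r=s], [t]}} (3 elements).


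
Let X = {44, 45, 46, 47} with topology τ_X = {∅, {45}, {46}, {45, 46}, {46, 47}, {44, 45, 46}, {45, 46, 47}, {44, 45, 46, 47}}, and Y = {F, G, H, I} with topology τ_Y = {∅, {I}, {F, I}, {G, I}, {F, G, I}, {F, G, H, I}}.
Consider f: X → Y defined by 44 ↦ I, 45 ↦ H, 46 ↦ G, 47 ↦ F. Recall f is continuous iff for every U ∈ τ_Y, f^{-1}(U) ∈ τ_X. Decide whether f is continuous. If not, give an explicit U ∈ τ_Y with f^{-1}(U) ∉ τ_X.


f is NOT continuous.

Compute f^{-1}(U) for each U ∈ τ_Y:
  U = ∅: f^{-1}(U) = ∅ ∈ τ_X ✓.
  U = {I}: f^{-1}(U) = {44} ∉ τ_X ✗.
  U = {F, I}: f^{-1}(U) = {44, 47} ∉ τ_X ✗.
  U = {G, I}: f^{-1}(U) = {44, 46} ∉ τ_X ✗.
  U = {F, G, I}: f^{-1}(U) = {44, 46, 47} ∉ τ_X ✗.
  U = {F, G, H, I}: f^{-1}(U) = {44, 45, 46, 47} ∈ τ_X ✓.
Found U = {I} with f^{-1}(U) = {44} not in τ_X. Therefore f is NOT continuous.


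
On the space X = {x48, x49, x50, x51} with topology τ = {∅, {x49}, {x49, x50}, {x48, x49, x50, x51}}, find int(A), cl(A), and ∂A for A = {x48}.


int(A) = ∅, cl(A) = {x48, x51}, ∂A = {x48, x51}.

Closed sets in (X, τ) are complements of opens:
  closed(X, τ) = {∅, {x48, x51}, {x48, x50, x51}, {x48, x49, x50, x51}}.
int(A) = ⋃ {U ∈ τ : U ⊆ A}. Opens contained in A: ∅.
Taking the union of these: int(A) = ∅.
cl(A) = ⋂ {C closed : A ⊆ C}. Closed sets containing A: {x48, x51}, {x48, x50, x51}, {x48, x49, x50, x51}.
Intersecting these: cl(A) = {x48, x51}.
∂A = cl(A) ∖ int(A) = {x48, x51} ∖ ∅ = {x48, x51}.


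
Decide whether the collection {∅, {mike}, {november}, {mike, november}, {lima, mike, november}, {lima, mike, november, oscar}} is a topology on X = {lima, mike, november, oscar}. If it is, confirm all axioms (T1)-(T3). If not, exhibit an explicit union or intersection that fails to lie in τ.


τ IS a topology on X.

Axiom (T1): ∅ ∈ τ? Yes; X ∈ τ? Yes.
Axiom (T2/T3): check pairwise unions and intersections of members of τ.
All pairwise intersections and unions checked — each lies in τ. Therefore τ satisfies (T1), (T2), (T3): it IS a topology on X.


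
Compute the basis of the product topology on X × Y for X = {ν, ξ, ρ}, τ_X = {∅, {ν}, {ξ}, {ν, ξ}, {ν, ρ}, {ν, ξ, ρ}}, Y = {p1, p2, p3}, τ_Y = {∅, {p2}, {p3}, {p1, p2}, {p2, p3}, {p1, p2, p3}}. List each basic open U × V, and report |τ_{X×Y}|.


Basis B = {∅ × ∅, {ν} × {p2}, {ν} × {p3}, {ξ} × {p2}, {ξ} × {p3}, {ν} × {p1, p2}, {ν} × {p2, p3}, {ν, ξ} × {p2}, {ν, ρ} × {p2}, {ν, ξ} × {p3}, {ν, ρ} × {p3}, {ξ} × {p1, p2}, {ξ} × {p2, p3}, {ν} × {p1, p2, p3}, {ν, ξ, ρ} × {p2}, {ν, ξ, ρ} × {p3}, {ξ} × {p1, p2, p3}, {ν, ξ} × {p1, p2}, {ν, ρ} × {p1, p2}, {ν, ξ} × {p2, p3}, {ν, ρ} × {p2, p3}, {ν, ξ} × {p1, p2, p3}, {ν, ρ} × {p1, p2, p3}, {ν, ξ, ρ} × {p1, p2}, {ν, ξ, ρ} × {p2, p3}, {ν, ξ, ρ} × {p1, p2, p3}}; |τ_{X×Y}| = 108.

Enumerate products U × V with U ∈ τ_X, V ∈ τ_Y (deduplicated):
  ∅ × ∅ = {} (∅)
  {ν} × {p2} = {(ν,p2)}
  {ν} × {p3} = {(ν,p3)}
  {ξ} × {p2} = {(ξ,p2)}
  {ξ} × {p3} = {(ξ,p3)}
  {ν} × {p1, p2} = {(ν,p1), (ν,p2)}
  {ν} × {p2, p3} = {(ν,p2), (ν,p3)}
  {ν, ξ} × {p2} = {(ν,p2), (ξ,p2)}
  {ν, ρ} × {p2} = {(ν,p2), (ρ,p2)}
  {ν, ξ} × {p3} = {(ν,p3), (ξ,p3)}
  {ν, ρ} × {p3} = {(ν,p3), (ρ,p3)}
  {ξ} × {p1, p2} = {(ξ,p1), (ξ,p2)}
  {ξ} × {p2, p3} = {(ξ,p2), (ξ,p3)}
  {ν} × {p1, p2, p3} = {(ν,p1), (ν,p2), (ν,p3)}
  {ν, ξ, ρ} × {p2} = {(ν,p2), (ξ,p2), (ρ,p2)}
  {ν, ξ, ρ} × {p3} = {(ν,p3), (ξ,p3), (ρ,p3)}
  {ξ} × {p1, p2, p3} = {(ξ,p1), (ξ,p2), (ξ,p3)}
  {ν, ξ} × {p1, p2} = {(ν,p1), (ν,p2), (ξ,p1), (ξ,p2)}
  {ν, ρ} × {p1, p2} = {(ν,p1), (ν,p2), (ρ,p1), (ρ,p2)}
  {ν, ξ} × {p2, p3} = {(ν,p2), (ν,p3), (ξ,p2), (ξ,p3)}
  {ν, ρ} × {p2, p3} = {(ν,p2), (ν,p3), (ρ,p2), (ρ,p3)}
  {ν, ξ} × {p1, p2, p3} = {(ν,p1), (ν,p2), (ν,p3), (ξ,p1), (ξ,p2), (ξ,p3)}
  {ν, ρ} × {p1, p2, p3} = {(ν,p1), (ν,p2), (ν,p3), (ρ,p1), (ρ,p2), (ρ,p3)}
  {ν, ξ, ρ} × {p1, p2} = {(ν,p1), (ν,p2), (ξ,p1), (ξ,p2), (ρ,p1), (ρ,p2)}
  {ν, ξ, ρ} × {p2, p3} = {(ν,p2), (ν,p3), (ξ,p2), (ξ,p3), (ρ,p2), (ρ,p3)}
  {ν, ξ, ρ} × {p1, p2, p3} = {(ν,p1), (ν,p2), (ν,p3), (ξ,p1), (ξ,p2), (ξ,p3), (ρ,p1), (ρ,p2), (ρ,p3)}
These 26 distinct sets form the basis B.
Close under arbitrary unions to get τ_{X×Y}; counting gives |τ_{X×Y}| = 108.


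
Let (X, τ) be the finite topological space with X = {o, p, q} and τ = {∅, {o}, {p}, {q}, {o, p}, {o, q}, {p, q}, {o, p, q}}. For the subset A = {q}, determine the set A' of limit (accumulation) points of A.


A' = ∅

For each x ∈ X, list the open sets U ∈ τ with x ∈ U, then check whether U ∩ (A ∖ {x}) ≠ ∅ for every such U.
  x = o: open {o} ∋ x has {o} ∩ (A ∖ {o}) = ∅, so x is NOT a limit point.
  x = p: open {p} ∋ x has {p} ∩ (A ∖ {p}) = ∅, so x is NOT a limit point.
  x = q: open {q} ∋ x has {q} ∩ (A ∖ {q}) = ∅, so x is NOT a limit point.
Collecting: A' = ∅.


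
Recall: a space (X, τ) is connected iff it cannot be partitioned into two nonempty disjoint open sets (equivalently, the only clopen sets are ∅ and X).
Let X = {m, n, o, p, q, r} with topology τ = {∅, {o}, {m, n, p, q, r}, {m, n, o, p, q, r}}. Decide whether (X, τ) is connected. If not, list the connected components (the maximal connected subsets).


(X, τ) is disconnected; components = [{o}, {m, n, p, q, r}].

Find clopen sets (U ∈ τ with X ∖ U ∈ τ):
  U = ∅, X ∖ U = {m, n, o, p, q, r} — both open, so U is clopen.
  U = {o}, X ∖ U = {m, n, p, q, r} — both open, so U is clopen.
  U = {m, n, p, q, r}, X ∖ U = {o} — both open, so U is clopen.
  U = {m, n, o, p, q, r}, X ∖ U = ∅ — both open, so U is clopen.
Nontrivial clopen(s) exist: e.g. {m, n, p, q, r}. So (X, τ) is disconnected.
Compute connected components by grouping points that agree on all clopens:
  component: {o}
  component: {m, n, p, q, r}


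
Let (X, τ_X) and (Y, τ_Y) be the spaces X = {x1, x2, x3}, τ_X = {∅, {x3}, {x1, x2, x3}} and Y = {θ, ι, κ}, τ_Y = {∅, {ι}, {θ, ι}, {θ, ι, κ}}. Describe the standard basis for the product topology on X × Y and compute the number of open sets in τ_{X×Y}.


Basis B = {∅ × ∅, {x3} × {ι}, {x3} × {θ, ι}, {x1, x2, x3} × {ι}, {x3} × {θ, ι, κ}, {x1, x2, x3} × {θ, ι}, {x1, x2, x3} × {θ, ι, κ}}; |τ_{X×Y}| = 10.

Enumerate products U × V with U ∈ τ_X, V ∈ τ_Y (deduplicated):
  ∅ × ∅ = {} (∅)
  {x3} × {ι} = {(x3,ι)}
  {x3} × {θ, ι} = {(x3,θ), (x3,ι)}
  {x1, x2, x3} × {ι} = {(x1,ι), (x2,ι), (x3,ι)}
  {x3} × {θ, ι, κ} = {(x3,θ), (x3,ι), (x3,κ)}
  {x1, x2, x3} × {θ, ι} = {(x1,θ), (x1,ι), (x2,θ), (x2,ι), (x3,θ), (x3,ι)}
  {x1, x2, x3} × {θ, ι, κ} = {(x1,θ), (x1,ι), (x1,κ), (x2,θ), (x2,ι), (x2,κ), (x3,θ), (x3,ι), (x3,κ)}
These 7 distinct sets form the basis B.
Close under arbitrary unions to get τ_{X×Y}; counting gives |τ_{X×Y}| = 10.


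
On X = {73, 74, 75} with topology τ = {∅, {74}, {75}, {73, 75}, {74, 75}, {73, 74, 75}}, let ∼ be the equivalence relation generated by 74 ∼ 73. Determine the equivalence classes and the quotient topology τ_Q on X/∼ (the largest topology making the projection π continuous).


X/∼ = {[73=74], [75]}; |τ_Q| = 3.

Equivalence classes: [73=74], [75].
Quotient map π: X → X/∼ sends 73 ↦ [73=74], 74 ↦ [73=74], 75 ↦ [75].
For each subset V ⊆ X/∼, compute π^{-1}(V) ⊆ X and check whether π^{-1}(V) ∈ τ. V is open in τ_Q iff π^{-1}(V) ∈ τ.
  V = {}: π^{-1}(V) = ∅ ∈ τ ✓.
  V = {[73=74]}: π^{-1}(V) = {73, 74} ∉ τ ✗.
  V = {[75]}: π^{-1}(V) = {75} ∈ τ ✓.
  V = {[73=74], [75]}: π^{-1}(V) = {73, 74, 75} ∈ τ ✓.
Open sets in the quotient: τ_Q = {{}, {[75]}, {[73=74], [75]}} (3 elements).
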